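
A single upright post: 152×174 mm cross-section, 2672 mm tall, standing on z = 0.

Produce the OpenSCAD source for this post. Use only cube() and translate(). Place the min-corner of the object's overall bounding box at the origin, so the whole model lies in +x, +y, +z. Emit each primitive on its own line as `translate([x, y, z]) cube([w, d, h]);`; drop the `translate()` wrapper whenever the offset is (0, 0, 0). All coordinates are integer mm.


cube([152, 174, 2672]);


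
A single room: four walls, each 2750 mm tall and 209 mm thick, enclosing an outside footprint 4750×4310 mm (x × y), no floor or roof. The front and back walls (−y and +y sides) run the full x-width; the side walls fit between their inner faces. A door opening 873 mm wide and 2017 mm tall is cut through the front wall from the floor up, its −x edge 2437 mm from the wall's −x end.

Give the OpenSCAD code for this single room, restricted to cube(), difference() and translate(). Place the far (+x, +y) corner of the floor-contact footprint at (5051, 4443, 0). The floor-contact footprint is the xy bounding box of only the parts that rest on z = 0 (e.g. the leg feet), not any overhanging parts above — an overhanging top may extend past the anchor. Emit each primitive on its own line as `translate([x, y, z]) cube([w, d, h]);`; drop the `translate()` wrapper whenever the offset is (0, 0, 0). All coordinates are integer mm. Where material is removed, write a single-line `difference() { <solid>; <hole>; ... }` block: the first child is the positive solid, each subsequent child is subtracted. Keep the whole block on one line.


difference() { translate([301, 133, 0]) cube([4750, 209, 2750]); translate([2738, 133, 0]) cube([873, 209, 2017]); }
translate([301, 4234, 0]) cube([4750, 209, 2750]);
translate([301, 342, 0]) cube([209, 3892, 2750]);
translate([4842, 342, 0]) cube([209, 3892, 2750]);


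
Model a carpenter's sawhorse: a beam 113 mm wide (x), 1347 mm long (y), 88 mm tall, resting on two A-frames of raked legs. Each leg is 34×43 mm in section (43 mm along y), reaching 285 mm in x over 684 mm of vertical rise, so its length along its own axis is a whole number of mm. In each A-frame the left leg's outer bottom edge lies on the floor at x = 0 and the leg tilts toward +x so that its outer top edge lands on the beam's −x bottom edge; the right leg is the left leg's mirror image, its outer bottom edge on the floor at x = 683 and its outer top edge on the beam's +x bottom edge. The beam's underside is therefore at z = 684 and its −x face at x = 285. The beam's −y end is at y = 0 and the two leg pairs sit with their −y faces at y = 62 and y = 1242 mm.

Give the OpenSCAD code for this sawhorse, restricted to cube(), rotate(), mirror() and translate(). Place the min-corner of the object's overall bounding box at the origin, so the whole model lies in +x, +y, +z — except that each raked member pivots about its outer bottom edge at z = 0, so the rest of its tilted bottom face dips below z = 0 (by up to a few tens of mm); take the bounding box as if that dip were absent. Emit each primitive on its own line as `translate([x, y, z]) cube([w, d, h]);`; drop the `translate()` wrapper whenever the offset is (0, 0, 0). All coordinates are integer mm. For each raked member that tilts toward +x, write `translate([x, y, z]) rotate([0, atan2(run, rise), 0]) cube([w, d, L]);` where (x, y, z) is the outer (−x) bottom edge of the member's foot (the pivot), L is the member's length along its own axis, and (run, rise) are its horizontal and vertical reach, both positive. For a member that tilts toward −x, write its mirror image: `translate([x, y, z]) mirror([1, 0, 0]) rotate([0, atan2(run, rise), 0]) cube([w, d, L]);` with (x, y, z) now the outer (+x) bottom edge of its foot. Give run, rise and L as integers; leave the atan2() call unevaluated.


// leg length = √(285² + 684²) = 741
// right-leg outer foot x = 2·285 + 113 = 683
// beam min-corner = (285, 0, 684)
translate([285, 0, 684]) cube([113, 1347, 88]);
translate([0, 62, 0]) rotate([0, atan2(285, 684), 0]) cube([34, 43, 741]);
translate([683, 62, 0]) mirror([1, 0, 0]) rotate([0, atan2(285, 684), 0]) cube([34, 43, 741]);
translate([0, 1242, 0]) rotate([0, atan2(285, 684), 0]) cube([34, 43, 741]);
translate([683, 1242, 0]) mirror([1, 0, 0]) rotate([0, atan2(285, 684), 0]) cube([34, 43, 741]);


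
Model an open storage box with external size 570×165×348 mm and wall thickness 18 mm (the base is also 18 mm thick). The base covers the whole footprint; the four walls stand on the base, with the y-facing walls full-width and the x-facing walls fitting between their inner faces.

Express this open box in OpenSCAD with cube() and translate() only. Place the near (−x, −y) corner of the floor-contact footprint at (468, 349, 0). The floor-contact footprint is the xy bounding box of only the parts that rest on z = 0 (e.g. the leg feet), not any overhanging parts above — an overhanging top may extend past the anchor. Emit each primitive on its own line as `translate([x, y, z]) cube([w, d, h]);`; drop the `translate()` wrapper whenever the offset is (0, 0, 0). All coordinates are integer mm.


translate([468, 349, 0]) cube([570, 165, 18]);
translate([468, 349, 18]) cube([570, 18, 330]);
translate([468, 496, 18]) cube([570, 18, 330]);
translate([468, 367, 18]) cube([18, 129, 330]);
translate([1020, 367, 18]) cube([18, 129, 330]);


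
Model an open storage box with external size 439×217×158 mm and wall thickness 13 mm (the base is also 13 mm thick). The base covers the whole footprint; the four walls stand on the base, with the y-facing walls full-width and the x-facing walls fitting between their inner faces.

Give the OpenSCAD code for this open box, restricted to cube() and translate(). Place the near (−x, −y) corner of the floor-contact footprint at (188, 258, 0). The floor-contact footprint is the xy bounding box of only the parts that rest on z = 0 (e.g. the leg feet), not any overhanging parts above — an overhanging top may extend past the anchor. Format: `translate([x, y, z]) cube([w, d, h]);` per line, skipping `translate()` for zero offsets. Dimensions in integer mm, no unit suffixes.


translate([188, 258, 0]) cube([439, 217, 13]);
translate([188, 258, 13]) cube([439, 13, 145]);
translate([188, 462, 13]) cube([439, 13, 145]);
translate([188, 271, 13]) cube([13, 191, 145]);
translate([614, 271, 13]) cube([13, 191, 145]);


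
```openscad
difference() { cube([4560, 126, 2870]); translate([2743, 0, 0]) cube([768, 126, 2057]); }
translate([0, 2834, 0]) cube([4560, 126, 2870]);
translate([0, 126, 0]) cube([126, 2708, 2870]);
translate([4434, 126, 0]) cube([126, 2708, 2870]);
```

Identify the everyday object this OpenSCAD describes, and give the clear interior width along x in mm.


A single room. The interior width is 4308 mm.

Four walls enclosing a rectangle with a door in the front wall — a room. Outside width 4560 minus two 126 mm walls gives 4308 mm.


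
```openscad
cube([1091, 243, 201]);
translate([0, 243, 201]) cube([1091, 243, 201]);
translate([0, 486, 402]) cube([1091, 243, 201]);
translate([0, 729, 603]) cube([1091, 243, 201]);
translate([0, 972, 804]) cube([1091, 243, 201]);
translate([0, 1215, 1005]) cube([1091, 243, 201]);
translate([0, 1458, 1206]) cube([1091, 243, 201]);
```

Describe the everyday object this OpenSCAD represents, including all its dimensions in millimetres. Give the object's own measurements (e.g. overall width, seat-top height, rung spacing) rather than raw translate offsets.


A straight staircase of 7 solid steps. Each step is 1091 mm wide (x), 243 mm deep (y, the going) and 201 mm tall (the rise). The first step rests on the floor; each subsequent step sits one going further in +y and one rise higher in +z, directly behind and above the previous step with no overlap.


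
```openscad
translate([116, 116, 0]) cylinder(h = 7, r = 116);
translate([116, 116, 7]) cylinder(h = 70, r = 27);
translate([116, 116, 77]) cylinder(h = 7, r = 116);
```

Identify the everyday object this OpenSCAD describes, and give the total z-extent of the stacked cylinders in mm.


A spool. The overall height is 84 mm.

Three coaxial cylinders, large–small–large — a spool. Two 7 mm flanges and a 70 mm core give 7 + 70 + 7 = 84 mm.


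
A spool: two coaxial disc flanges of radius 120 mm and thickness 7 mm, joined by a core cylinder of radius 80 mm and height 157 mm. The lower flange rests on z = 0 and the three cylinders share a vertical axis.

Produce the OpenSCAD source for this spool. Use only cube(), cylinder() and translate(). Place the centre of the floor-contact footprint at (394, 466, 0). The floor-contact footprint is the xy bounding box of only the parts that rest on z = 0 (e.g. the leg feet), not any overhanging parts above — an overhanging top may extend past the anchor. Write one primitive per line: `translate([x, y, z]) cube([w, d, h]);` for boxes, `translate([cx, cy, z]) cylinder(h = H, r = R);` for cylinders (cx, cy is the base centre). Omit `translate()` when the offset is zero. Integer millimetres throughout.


translate([394, 466, 0]) cylinder(h = 7, r = 120);
translate([394, 466, 7]) cylinder(h = 157, r = 80);
translate([394, 466, 164]) cylinder(h = 7, r = 120);


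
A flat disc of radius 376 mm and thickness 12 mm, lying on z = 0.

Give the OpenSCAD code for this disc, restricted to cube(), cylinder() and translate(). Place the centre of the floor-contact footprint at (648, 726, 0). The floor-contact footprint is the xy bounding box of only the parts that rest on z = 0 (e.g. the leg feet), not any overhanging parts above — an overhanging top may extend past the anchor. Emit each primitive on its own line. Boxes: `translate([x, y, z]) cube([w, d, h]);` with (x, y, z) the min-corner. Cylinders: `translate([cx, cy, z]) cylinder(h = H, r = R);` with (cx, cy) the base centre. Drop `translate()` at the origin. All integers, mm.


translate([648, 726, 0]) cylinder(h = 12, r = 376);


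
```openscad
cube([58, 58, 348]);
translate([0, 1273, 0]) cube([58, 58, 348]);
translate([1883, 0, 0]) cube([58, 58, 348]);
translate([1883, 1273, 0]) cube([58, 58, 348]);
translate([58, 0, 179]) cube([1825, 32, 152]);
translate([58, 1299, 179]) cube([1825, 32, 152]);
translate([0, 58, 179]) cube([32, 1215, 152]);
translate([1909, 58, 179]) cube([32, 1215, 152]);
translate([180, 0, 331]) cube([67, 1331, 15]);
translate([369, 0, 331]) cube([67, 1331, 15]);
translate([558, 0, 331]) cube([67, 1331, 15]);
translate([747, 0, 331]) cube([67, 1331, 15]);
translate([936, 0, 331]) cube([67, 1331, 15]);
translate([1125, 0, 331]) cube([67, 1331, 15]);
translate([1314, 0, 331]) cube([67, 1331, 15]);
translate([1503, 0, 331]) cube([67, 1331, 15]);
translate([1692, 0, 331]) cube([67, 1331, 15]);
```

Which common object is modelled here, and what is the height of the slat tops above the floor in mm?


A bed frame. The slat-top height is 346 mm.

Four posts, four rails, and a row of slats — a bed frame. Slats sit on the rails at z = 179 + 152 = 331; with slat thickness 15, the top is 346 mm.


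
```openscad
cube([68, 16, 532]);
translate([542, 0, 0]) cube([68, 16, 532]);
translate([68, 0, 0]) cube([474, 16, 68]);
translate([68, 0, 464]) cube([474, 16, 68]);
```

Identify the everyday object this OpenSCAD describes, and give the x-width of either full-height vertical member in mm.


A picture frame. The border width is 68 mm.

Four thin pieces enclosing a rectangular opening — a picture frame. The two full-height stiles are 532 mm tall; the top rail sits at z = 464 and is 68 mm tall, so the border above the opening is 532 − 464 = 68 mm, matching the stile x-width.


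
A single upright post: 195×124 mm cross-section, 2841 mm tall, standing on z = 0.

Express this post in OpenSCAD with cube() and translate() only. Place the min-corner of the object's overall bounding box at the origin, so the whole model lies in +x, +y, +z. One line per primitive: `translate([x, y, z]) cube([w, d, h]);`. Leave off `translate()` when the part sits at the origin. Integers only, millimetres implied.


cube([195, 124, 2841]);


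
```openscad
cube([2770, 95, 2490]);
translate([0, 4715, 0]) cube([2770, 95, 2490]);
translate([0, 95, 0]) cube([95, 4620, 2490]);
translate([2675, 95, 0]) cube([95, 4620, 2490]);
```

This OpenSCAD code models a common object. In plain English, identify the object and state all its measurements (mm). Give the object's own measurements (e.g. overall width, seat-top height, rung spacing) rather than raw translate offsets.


The wall frame of a small rectangular building: four walls, each 2490 mm tall and 95 mm thick, enclosing a footprint 2770 mm (x) by 4810 mm (y) outside-to-outside, with no floor or roof. The front and back walls (the −y and +y sides) span the full width; the two side walls fit between them.


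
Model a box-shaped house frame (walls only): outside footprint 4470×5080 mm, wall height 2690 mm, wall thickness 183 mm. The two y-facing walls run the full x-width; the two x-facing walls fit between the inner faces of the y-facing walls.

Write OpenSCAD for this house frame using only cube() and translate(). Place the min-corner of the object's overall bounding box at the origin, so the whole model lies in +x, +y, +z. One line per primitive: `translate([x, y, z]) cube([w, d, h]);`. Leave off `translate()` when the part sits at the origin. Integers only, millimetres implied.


cube([4470, 183, 2690]);
translate([0, 4897, 0]) cube([4470, 183, 2690]);
translate([0, 183, 0]) cube([183, 4714, 2690]);
translate([4287, 183, 0]) cube([183, 4714, 2690]);


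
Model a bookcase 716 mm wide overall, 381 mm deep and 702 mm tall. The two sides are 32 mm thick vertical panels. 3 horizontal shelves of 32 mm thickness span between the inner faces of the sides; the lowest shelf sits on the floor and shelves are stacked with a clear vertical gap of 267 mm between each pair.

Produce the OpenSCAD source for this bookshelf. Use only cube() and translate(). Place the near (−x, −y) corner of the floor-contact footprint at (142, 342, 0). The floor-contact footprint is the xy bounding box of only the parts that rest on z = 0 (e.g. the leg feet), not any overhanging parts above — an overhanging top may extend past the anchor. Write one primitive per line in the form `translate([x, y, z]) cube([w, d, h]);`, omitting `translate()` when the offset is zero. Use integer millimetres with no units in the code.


translate([142, 342, 0]) cube([32, 381, 702]);
translate([826, 342, 0]) cube([32, 381, 702]);
translate([174, 342, 0]) cube([652, 381, 32]);
translate([174, 342, 299]) cube([652, 381, 32]);
translate([174, 342, 598]) cube([652, 381, 32]);


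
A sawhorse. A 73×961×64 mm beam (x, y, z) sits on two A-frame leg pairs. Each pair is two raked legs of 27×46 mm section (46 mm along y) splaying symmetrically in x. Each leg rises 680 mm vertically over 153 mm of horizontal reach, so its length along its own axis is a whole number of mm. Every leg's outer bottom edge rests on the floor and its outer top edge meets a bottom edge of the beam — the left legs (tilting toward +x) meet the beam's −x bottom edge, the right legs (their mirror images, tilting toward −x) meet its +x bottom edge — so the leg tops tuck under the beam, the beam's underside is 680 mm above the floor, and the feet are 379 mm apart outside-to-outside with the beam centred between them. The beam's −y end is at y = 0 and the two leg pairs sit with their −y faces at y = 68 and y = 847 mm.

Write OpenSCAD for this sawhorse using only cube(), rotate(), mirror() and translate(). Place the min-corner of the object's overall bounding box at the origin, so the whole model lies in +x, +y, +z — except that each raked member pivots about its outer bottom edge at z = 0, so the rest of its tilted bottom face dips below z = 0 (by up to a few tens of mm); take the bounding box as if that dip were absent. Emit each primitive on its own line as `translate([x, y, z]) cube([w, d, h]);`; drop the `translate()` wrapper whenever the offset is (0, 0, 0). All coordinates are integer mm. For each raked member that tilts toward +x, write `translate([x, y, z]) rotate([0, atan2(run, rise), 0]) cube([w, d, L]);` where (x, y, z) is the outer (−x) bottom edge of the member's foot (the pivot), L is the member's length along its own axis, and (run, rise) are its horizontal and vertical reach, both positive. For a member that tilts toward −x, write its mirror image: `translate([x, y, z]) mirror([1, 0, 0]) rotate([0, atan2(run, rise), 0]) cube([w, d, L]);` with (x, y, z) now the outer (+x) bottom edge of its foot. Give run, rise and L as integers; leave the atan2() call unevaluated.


translate([153, 0, 680]) cube([73, 961, 64]);
translate([0, 68, 0]) rotate([0, atan2(153, 680), 0]) cube([27, 46, 697]);
translate([379, 68, 0]) mirror([1, 0, 0]) rotate([0, atan2(153, 680), 0]) cube([27, 46, 697]);
translate([0, 847, 0]) rotate([0, atan2(153, 680), 0]) cube([27, 46, 697]);
translate([379, 847, 0]) mirror([1, 0, 0]) rotate([0, atan2(153, 680), 0]) cube([27, 46, 697]);


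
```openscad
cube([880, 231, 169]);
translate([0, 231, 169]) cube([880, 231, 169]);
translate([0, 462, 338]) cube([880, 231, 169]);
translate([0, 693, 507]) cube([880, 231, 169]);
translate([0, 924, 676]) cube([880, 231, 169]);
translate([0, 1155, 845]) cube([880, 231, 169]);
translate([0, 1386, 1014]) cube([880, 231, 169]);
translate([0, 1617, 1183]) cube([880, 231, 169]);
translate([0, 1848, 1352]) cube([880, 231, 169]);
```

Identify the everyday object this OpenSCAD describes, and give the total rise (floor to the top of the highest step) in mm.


A staircase. The total rise is 1521 mm.

9 identical blocks, each offset up and back from the previous — a staircase. Each step is 169 mm tall and there are 9 of them, so the total rise is 9 × 169 = 1521 mm.


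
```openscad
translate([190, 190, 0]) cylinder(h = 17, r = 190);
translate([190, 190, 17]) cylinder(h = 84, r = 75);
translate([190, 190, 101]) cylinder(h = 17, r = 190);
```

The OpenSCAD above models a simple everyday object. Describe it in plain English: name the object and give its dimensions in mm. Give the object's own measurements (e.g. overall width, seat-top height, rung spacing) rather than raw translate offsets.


A spool: two coaxial disc flanges of radius 190 mm and thickness 17 mm, joined by a core cylinder of radius 75 mm and height 84 mm. The lower flange rests on z = 0 and the three cylinders share a vertical axis.


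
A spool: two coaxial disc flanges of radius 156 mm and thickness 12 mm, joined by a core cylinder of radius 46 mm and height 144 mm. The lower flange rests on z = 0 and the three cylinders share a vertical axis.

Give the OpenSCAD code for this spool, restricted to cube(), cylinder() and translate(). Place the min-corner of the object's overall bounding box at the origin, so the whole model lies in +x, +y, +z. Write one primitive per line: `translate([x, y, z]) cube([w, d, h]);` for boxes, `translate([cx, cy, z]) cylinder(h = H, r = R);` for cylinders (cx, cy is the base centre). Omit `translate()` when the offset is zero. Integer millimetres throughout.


translate([156, 156, 0]) cylinder(h = 12, r = 156);
translate([156, 156, 12]) cylinder(h = 144, r = 46);
translate([156, 156, 156]) cylinder(h = 12, r = 156);


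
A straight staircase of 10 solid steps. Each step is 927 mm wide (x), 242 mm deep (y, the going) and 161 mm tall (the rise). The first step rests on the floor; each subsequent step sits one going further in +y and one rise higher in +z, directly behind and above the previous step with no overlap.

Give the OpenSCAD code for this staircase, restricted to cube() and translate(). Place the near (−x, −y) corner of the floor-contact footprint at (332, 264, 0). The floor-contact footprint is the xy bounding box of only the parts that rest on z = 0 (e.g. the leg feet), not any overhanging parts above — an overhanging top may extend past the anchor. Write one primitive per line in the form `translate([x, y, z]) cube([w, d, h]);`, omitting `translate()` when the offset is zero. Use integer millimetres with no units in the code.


translate([332, 264, 0]) cube([927, 242, 161]);
translate([332, 506, 161]) cube([927, 242, 161]);
translate([332, 748, 322]) cube([927, 242, 161]);
translate([332, 990, 483]) cube([927, 242, 161]);
translate([332, 1232, 644]) cube([927, 242, 161]);
translate([332, 1474, 805]) cube([927, 242, 161]);
translate([332, 1716, 966]) cube([927, 242, 161]);
translate([332, 1958, 1127]) cube([927, 242, 161]);
translate([332, 2200, 1288]) cube([927, 242, 161]);
translate([332, 2442, 1449]) cube([927, 242, 161]);


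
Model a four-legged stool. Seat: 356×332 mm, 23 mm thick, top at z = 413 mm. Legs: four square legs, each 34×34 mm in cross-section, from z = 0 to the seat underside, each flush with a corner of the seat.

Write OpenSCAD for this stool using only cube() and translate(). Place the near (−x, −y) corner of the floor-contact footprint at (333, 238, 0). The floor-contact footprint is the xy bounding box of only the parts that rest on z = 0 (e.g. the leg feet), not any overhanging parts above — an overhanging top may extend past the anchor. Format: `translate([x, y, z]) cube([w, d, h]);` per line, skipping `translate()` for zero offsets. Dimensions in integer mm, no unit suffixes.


translate([333, 238, 390]) cube([356, 332, 23]);
translate([333, 238, 0]) cube([34, 34, 390]);
translate([655, 238, 0]) cube([34, 34, 390]);
translate([333, 536, 0]) cube([34, 34, 390]);
translate([655, 536, 0]) cube([34, 34, 390]);


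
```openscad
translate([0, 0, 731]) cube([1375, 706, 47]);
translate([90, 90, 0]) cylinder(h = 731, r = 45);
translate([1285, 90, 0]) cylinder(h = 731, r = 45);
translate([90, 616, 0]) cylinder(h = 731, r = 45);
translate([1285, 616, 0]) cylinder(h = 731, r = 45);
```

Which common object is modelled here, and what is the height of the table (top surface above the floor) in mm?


A table. The table height is 778 mm.

A 1375×706×47 slab sits at z = 731 on four Ø90 mm round legs — a table. The top surface is at 731 + 47 = 778 mm.


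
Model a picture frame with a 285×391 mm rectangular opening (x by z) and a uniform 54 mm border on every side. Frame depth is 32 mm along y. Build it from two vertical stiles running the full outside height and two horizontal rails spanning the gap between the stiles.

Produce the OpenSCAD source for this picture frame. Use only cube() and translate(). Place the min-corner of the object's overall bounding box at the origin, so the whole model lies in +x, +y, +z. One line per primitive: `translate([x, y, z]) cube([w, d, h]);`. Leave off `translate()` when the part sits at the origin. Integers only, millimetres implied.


cube([54, 32, 499]);
translate([339, 0, 0]) cube([54, 32, 499]);
translate([54, 0, 0]) cube([285, 32, 54]);
translate([54, 0, 445]) cube([285, 32, 54]);


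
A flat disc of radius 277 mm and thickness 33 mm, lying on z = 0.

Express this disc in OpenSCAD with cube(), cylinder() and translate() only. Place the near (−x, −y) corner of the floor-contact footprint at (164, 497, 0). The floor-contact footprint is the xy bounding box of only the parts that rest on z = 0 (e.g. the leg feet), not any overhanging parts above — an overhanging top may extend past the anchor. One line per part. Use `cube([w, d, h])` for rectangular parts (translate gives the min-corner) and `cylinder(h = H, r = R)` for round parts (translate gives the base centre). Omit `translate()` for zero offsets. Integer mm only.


translate([441, 774, 0]) cylinder(h = 33, r = 277);


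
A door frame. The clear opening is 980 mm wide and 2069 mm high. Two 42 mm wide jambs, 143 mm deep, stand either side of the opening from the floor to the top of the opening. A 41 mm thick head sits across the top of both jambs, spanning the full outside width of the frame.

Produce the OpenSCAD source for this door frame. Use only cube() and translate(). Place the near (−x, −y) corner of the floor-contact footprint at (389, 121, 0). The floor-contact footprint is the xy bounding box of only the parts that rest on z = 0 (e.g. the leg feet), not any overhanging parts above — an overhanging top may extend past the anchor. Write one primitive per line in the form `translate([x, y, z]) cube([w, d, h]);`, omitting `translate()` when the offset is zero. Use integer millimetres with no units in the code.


translate([389, 121, 0]) cube([42, 143, 2069]);
translate([1411, 121, 0]) cube([42, 143, 2069]);
translate([389, 121, 2069]) cube([1064, 143, 41]);


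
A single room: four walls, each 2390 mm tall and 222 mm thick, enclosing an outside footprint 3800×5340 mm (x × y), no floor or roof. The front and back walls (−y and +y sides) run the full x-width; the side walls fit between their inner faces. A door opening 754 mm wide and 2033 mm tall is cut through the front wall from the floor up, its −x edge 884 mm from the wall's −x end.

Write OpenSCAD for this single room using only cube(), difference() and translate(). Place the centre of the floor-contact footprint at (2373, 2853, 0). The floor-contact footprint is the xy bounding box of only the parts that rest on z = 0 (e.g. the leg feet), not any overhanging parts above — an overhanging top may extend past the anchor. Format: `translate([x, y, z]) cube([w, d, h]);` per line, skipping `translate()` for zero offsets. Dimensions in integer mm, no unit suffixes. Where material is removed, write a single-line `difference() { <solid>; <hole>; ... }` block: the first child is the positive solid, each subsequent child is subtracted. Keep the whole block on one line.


difference() { translate([473, 183, 0]) cube([3800, 222, 2390]); translate([1357, 183, 0]) cube([754, 222, 2033]); }
translate([473, 5301, 0]) cube([3800, 222, 2390]);
translate([473, 405, 0]) cube([222, 4896, 2390]);
translate([4051, 405, 0]) cube([222, 4896, 2390]);


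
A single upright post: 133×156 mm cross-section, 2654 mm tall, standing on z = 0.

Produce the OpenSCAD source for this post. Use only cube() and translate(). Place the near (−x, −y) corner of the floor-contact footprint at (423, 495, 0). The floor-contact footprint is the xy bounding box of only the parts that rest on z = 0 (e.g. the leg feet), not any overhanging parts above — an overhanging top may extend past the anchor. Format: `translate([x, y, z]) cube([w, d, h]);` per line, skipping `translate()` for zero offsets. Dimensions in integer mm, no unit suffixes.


translate([423, 495, 0]) cube([133, 156, 2654]);


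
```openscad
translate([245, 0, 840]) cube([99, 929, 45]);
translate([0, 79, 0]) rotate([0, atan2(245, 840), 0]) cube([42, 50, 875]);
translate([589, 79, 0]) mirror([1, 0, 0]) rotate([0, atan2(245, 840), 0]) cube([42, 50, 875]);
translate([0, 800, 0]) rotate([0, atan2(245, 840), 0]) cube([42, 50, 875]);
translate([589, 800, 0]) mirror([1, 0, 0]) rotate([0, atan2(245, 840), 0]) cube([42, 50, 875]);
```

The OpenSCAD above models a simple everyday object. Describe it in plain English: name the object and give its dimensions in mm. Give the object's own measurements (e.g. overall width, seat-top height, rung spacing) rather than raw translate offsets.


A sawhorse. A 99×929×45 mm beam (x, y, z) sits on two A-frame leg pairs. Each pair is two raked legs of 42×50 mm section (50 mm along y) splaying symmetrically in x. Each leg rises 840 mm vertically over 245 mm of horizontal reach and is 875 mm long along its own axis. Every leg's outer bottom edge rests on the floor and its outer top edge meets a bottom edge of the beam — the left legs (tilting toward +x) meet the beam's −x bottom edge, the right legs (their mirror images, tilting toward −x) meet its +x bottom edge — so the leg tops tuck under the beam, the beam's underside is 840 mm above the floor, and the feet are 589 mm apart outside-to-outside with the beam centred between them. The two leg pairs are set in 79 mm from either end of the beam.


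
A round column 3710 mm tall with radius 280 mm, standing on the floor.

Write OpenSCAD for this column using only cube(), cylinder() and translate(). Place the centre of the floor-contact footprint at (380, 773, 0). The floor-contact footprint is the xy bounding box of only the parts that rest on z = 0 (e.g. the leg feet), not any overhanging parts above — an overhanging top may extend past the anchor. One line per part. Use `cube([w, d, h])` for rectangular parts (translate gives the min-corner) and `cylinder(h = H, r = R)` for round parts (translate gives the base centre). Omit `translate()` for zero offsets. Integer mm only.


translate([380, 773, 0]) cylinder(h = 3710, r = 280);


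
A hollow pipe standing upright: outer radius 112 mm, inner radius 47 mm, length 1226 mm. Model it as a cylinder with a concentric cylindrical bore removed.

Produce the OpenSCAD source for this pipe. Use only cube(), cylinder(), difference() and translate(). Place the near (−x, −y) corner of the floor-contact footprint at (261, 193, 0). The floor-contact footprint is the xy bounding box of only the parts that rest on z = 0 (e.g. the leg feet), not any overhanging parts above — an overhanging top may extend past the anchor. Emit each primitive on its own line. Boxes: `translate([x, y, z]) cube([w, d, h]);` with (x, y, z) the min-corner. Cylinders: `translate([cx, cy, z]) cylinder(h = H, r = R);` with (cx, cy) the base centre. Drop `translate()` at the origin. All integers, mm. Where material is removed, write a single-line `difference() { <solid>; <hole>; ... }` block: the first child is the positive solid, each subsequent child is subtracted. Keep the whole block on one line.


difference() { translate([373, 305, 0]) cylinder(h = 1226, r = 112); translate([373, 305, 0]) cylinder(h = 1226, r = 47); }


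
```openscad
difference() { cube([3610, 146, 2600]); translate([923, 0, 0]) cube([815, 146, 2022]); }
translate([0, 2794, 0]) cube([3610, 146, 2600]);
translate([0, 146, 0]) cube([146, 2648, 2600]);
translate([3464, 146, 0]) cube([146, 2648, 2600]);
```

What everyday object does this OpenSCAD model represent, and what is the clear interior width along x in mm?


A single room. The interior width is 3318 mm.

Four walls enclosing a rectangle with a door in the front wall — a room. Outside width 3610 minus two 146 mm walls gives 3318 mm.


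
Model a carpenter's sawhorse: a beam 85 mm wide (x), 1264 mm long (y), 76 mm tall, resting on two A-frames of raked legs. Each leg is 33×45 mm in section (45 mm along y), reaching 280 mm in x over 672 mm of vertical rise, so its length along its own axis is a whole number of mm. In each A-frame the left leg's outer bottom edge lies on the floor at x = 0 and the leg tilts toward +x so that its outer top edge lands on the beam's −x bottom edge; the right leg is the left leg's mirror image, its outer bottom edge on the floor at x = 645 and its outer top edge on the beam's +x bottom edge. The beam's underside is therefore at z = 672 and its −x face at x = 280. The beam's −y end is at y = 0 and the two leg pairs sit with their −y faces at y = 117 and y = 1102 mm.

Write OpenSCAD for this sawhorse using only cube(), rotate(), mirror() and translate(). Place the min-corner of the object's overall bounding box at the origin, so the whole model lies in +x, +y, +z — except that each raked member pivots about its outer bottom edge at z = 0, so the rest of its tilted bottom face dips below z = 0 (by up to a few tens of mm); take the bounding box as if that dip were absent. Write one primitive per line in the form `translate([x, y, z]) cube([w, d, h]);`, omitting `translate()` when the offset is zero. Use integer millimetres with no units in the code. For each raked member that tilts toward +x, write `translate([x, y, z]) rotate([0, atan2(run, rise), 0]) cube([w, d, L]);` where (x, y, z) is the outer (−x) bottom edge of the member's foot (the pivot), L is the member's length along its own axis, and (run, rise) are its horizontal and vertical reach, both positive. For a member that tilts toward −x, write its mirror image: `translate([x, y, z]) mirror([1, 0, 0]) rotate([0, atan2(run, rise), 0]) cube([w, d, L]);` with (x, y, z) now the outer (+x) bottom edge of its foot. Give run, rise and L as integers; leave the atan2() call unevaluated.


translate([280, 0, 672]) cube([85, 1264, 76]);
translate([0, 117, 0]) rotate([0, atan2(280, 672), 0]) cube([33, 45, 728]);
translate([645, 117, 0]) mirror([1, 0, 0]) rotate([0, atan2(280, 672), 0]) cube([33, 45, 728]);
translate([0, 1102, 0]) rotate([0, atan2(280, 672), 0]) cube([33, 45, 728]);
translate([645, 1102, 0]) mirror([1, 0, 0]) rotate([0, atan2(280, 672), 0]) cube([33, 45, 728]);


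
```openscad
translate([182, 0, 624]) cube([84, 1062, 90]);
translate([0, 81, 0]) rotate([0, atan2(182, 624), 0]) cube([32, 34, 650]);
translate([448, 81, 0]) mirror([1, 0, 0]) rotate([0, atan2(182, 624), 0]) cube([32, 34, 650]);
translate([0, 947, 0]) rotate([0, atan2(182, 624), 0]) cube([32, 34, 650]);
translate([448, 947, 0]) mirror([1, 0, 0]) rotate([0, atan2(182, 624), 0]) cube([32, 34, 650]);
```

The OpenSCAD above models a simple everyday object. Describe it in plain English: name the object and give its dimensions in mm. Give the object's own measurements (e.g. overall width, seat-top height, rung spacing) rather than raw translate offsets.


A sawhorse. A 84×1062×90 mm beam (x, y, z) sits on two A-frame leg pairs. Each pair is two raked legs of 32×34 mm section (34 mm along y) splaying symmetrically in x. Each leg rises 624 mm vertically over 182 mm of horizontal reach and is 650 mm long along its own axis. Every leg's outer bottom edge rests on the floor and its outer top edge meets a bottom edge of the beam — the left legs (tilting toward +x) meet the beam's −x bottom edge, the right legs (their mirror images, tilting toward −x) meet its +x bottom edge — so the leg tops tuck under the beam, the beam's underside is 624 mm above the floor, and the feet are 448 mm apart outside-to-outside with the beam centred between them. The two leg pairs are set in 81 mm from either end of the beam.


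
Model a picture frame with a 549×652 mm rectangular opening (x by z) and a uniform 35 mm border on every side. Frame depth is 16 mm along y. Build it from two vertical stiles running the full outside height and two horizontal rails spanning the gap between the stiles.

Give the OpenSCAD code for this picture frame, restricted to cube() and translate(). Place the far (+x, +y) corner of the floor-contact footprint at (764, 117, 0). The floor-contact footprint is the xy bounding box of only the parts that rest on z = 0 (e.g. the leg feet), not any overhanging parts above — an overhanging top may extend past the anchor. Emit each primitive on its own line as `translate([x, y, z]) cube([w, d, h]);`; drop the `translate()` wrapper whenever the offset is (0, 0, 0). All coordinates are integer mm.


translate([145, 101, 0]) cube([35, 16, 722]);
translate([729, 101, 0]) cube([35, 16, 722]);
translate([180, 101, 0]) cube([549, 16, 35]);
translate([180, 101, 687]) cube([549, 16, 35]);


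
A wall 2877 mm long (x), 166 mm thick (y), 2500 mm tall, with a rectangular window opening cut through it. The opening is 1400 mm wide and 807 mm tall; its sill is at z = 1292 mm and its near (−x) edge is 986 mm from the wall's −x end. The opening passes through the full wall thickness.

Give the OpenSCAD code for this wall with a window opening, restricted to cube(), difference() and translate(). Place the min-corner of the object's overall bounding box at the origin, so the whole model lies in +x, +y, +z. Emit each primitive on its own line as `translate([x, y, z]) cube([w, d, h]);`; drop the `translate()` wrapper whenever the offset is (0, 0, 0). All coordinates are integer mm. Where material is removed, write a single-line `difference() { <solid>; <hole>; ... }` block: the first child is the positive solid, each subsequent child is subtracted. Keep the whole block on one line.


difference() { cube([2877, 166, 2500]); translate([986, 0, 1292]) cube([1400, 166, 807]); }


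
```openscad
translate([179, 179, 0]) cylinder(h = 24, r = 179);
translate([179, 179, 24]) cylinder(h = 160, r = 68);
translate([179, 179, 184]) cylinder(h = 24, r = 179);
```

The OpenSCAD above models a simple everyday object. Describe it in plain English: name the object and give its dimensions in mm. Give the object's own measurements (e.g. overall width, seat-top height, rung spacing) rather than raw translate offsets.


A spool: two coaxial disc flanges of radius 179 mm and thickness 24 mm, joined by a core cylinder of radius 68 mm and height 160 mm. The lower flange rests on z = 0 and the three cylinders share a vertical axis.


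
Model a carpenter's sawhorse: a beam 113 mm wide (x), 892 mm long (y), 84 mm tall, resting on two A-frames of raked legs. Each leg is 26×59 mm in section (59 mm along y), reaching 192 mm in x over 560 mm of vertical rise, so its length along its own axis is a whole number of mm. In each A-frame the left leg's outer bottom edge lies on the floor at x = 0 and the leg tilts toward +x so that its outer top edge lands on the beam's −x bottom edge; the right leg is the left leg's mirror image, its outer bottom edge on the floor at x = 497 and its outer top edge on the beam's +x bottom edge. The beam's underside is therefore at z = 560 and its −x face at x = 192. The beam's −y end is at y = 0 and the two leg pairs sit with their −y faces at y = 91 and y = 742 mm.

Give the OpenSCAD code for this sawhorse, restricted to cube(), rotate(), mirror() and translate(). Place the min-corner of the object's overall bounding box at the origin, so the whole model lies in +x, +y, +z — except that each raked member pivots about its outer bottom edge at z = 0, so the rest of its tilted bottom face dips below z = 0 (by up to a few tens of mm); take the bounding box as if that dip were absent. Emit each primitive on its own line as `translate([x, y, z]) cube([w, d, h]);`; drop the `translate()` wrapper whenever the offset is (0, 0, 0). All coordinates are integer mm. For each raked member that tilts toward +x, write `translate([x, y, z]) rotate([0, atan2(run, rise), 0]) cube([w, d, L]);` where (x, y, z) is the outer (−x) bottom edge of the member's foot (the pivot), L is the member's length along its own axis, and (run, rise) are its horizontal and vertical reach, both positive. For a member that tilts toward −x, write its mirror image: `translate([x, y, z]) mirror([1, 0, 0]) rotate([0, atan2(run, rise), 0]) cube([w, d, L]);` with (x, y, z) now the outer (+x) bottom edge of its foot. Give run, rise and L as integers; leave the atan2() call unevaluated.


translate([192, 0, 560]) cube([113, 892, 84]);
translate([0, 91, 0]) rotate([0, atan2(192, 560), 0]) cube([26, 59, 592]);
translate([497, 91, 0]) mirror([1, 0, 0]) rotate([0, atan2(192, 560), 0]) cube([26, 59, 592]);
translate([0, 742, 0]) rotate([0, atan2(192, 560), 0]) cube([26, 59, 592]);
translate([497, 742, 0]) mirror([1, 0, 0]) rotate([0, atan2(192, 560), 0]) cube([26, 59, 592]);


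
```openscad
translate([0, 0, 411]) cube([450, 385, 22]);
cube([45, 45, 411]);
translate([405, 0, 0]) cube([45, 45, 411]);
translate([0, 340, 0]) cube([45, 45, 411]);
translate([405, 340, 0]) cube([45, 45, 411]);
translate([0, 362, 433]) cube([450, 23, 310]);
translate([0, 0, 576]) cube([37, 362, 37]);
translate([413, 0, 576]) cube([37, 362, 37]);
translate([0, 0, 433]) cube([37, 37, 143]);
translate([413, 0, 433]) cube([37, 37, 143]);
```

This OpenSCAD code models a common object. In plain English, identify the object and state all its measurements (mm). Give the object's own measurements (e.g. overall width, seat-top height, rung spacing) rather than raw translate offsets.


A chair. The seat is a 450×385×22 mm slab with its top at z = 433 mm, on four 45×45 mm corner legs (flush with the seat edges, standing on z = 0). A flat backrest 23 mm thick, 310 mm tall, spans the full seat width and rises from the seat top along its +y edge, rear face flush with the rear of the seat. Two armrests of 37×37 mm section run along each side from the seat's front edge to the front of the backrest, top faces 180 mm above the seat top and outer faces flush with the seat's x-edges; a 37×37 mm post under the front of each armrest stands on the seat at the front corner.
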